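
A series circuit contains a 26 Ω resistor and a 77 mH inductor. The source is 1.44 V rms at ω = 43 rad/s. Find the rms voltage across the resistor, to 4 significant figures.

X_L = ωL = 3.311 Ω
Z = 26.00 + j3.311 Ω
|Z| = √(26.00² + 3.311²) = 26.21 Ω
I = V/|Z| = 54.94 mA
V_R = I·|Z_R| = 0.05494 × 26.00 = 1.428 V

1.428 V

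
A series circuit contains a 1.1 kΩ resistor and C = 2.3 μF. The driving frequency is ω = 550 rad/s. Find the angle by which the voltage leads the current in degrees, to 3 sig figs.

X_C = 1/(ωC) = 791 Ω
Z = 1100 − j791 Ω
|Z| = √(1100² + 791²) = 1350 Ω
∠Z = arctan(-791/1100) = -35.7°

-35.7°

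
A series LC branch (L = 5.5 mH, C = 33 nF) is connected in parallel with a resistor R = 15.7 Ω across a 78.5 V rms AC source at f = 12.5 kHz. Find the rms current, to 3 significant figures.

ω = 2πf = 78540 rad/s
X_L = ωL = 432 Ω
X_C = 1/(ωC) = 386 Ω
Branch 1: Z₁ = R = 15.7 Ω
Branch 2 (series LC): Z₂ = j(X_L − X_C) = j46.1 Ω
Parallel: Z = Z₁Z₂/(Z₁+Z₂), |Z| = 14.9 Ω, ∠Z = 18.8°
I = V/|Z| = 78.5/14.9 = 5.28 A

5.28 A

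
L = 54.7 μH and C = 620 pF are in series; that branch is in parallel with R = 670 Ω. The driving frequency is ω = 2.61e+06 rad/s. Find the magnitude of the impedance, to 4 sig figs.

387.6 Ω

X_L = ωL = 142.8 Ω
X_C = 1/(ωC) = 618.0 Ω
Branch 1: Z₁ = R = 670.0 Ω
Branch 2 (series LC): Z₂ = j(X_L − X_C) = −j475.2 Ω
Parallel: Z = Z₁Z₂/(Z₁+Z₂), |Z| = 387.6 Ω, ∠Z = -54.65°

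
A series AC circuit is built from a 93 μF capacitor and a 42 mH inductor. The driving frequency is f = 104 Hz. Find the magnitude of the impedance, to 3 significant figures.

11.0 Ω

ω = 2πf = 653.5 rad/s
X_L = ωL = 27.4 Ω
X_C = 1/(ωC) = 16.5 Ω
Net reactance X = X_L − X_C = 11.0 Ω
Z = j11.0 Ω
|Z| = √(0² + 11.0²) = 11.0 Ω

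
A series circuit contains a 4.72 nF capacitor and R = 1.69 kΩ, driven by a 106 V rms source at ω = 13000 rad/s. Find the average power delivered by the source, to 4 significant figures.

X_C = 1/(ωC) = 16300 Ω
Z = 1690 − j16300 Ω
|Z| = √(1690² + 16300²) = 16380 Ω
∠Z = arctan(-16300/1690) = -84.08°
I = V/|Z| = 6.469 mA
P = VI cos φ = 106 × 0.006469 × cos(-84.08°) = 70.73 mW

70.73 mW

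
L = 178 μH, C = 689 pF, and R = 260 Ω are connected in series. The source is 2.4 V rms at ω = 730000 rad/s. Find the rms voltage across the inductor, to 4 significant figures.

0.1662 V

X_L = ωL = 129.9 Ω
X_C = 1/(ωC) = 1988 Ω
Net reactance X = X_L − X_C = -1858 Ω
Z = 260.0 − j1858 Ω
|Z| = √(260.0² + 1858²) = 1876 Ω
I = V/|Z| = 1.279 mA
V_L = I·|Z_L| = 0.001279 × 129.9 = 0.1662 V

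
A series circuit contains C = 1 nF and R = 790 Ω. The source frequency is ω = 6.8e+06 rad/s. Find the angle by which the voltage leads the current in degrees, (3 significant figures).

X_C = 1/(ωC) = 147 Ω
Z = 790 − j147 Ω
|Z| = √(790² + 147²) = 804 Ω
∠Z = arctan(-147/790) = -10.5°

-10.5°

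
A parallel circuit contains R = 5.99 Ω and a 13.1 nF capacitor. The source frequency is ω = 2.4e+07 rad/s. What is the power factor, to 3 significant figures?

X_C = 1/(ωC) = 3.18 Ω
Parallel: admittances add. Y = 1/R + jωC
Y = (0.167 + j0.314) S
|Y| = 0.356 S → |Z| = 1/|Y| = 2.81 Ω, ∠Z = −∠Y = -62.0°
cos φ = cos(-62.0°) = 0.469

0.469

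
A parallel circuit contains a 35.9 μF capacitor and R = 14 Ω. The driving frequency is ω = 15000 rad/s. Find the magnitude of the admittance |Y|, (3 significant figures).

543 mS

X_C = 1/(ωC) = 1.86 Ω
Parallel: admittances add. Y = 1/R + jωC
Y = (0.0714 + j0.538) S
|Y| = 0.543 S → |Z| = 1/|Y| = 1.84 Ω, ∠Z = −∠Y = -82.4°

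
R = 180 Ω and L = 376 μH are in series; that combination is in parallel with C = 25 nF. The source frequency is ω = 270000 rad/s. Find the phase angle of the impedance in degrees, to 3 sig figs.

-46.1°

X_L = ωL = 102 Ω
X_C = 1/(ωC) = 148 Ω
Branch 1 (R+jX_L): Z₁ = 180 + j102 Ω, |Z₁| = 207 Ω
Branch 2 (−jX_C): Z₂ = −j148 Ω
Parallel: Z = Z₁Z₂/(Z₁+Z₂), |Z| = 165 Ω, ∠Z = -46.1°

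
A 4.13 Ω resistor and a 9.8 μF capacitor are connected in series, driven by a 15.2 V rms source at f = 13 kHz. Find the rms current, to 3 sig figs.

3.52 A

ω = 2πf = 81680 rad/s
X_C = 1/(ωC) = 1.25 Ω
Z = 4.13 − j1.25 Ω
|Z| = √(4.13² + 1.25²) = 4.31 Ω
I = V/|Z| = 15.2/4.31 = 3.52 A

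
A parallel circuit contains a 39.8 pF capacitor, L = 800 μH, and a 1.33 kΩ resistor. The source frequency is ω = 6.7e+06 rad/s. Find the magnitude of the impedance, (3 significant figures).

X_L = ωL = 5360 Ω
X_C = 1/(ωC) = 3750 Ω
Parallel: admittances add. Y = 1/R + 1/(jωL) + jωC
Y = (0.000752 + j8.01e-05) S
|Y| = 0.000756 S → |Z| = 1/|Y| = 1320 Ω, ∠Z = −∠Y = -6.08°

1320 Ω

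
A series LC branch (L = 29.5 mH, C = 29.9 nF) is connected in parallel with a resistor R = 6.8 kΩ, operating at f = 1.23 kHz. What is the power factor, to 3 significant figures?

ω = 2πf = 7728 rad/s
X_L = ωL = 228 Ω
X_C = 1/(ωC) = 4330 Ω
Branch 1: Z₁ = R = 6800 Ω
Branch 2 (series LC): Z₂ = j(X_L − X_C) = −j4100 Ω
Parallel: Z = Z₁Z₂/(Z₁+Z₂), |Z| = 3510 Ω, ∠Z = -58.9°
cos φ = cos(-58.9°) = 0.516

0.516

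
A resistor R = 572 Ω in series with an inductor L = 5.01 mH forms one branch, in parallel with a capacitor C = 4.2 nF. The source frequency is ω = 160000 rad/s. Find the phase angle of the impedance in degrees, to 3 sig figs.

X_L = ωL = 802 Ω
X_C = 1/(ωC) = 1490 Ω
Branch 1 (R+jX_L): Z₁ = 572 + j802 Ω, |Z₁| = 985 Ω
Branch 2 (−jX_C): Z₂ = −j1490 Ω
Parallel: Z = Z₁Z₂/(Z₁+Z₂), |Z| = 1640 Ω, ∠Z = 14.7°

14.7°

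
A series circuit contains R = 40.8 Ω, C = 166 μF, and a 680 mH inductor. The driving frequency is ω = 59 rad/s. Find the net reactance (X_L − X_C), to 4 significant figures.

X_L = ωL = 40.12 Ω
X_C = 1/(ωC) = 102.1 Ω
X = 40.12 − 102.1 = -61.98 Ω

-61.98 Ω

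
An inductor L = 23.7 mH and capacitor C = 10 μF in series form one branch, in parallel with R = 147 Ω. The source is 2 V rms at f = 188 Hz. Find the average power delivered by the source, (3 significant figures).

ω = 2πf = 1181 rad/s
X_L = ωL = 28.0 Ω
X_C = 1/(ωC) = 84.7 Ω
Branch 1: Z₁ = R = 147 Ω
Branch 2 (series LC): Z₂ = j(X_L − X_C) = −j56.7 Ω
Parallel: Z = Z₁Z₂/(Z₁+Z₂), |Z| = 52.9 Ω, ∠Z = -68.9°
I = V/|Z| = 37.8 mA
P = VI cos φ = 2 × 0.0378 × cos(-68.9°) = 27.2 mW

27.2 mW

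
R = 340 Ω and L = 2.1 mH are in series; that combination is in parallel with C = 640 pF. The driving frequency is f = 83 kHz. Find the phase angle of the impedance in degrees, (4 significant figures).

ω = 2πf = 521500 rad/s
X_L = ωL = 1095 Ω
X_C = 1/(ωC) = 2996 Ω
Branch 1 (R+jX_L): Z₁ = 340.0 + j1095 Ω, |Z₁| = 1147 Ω
Branch 2 (−jX_C): Z₂ = −j2996 Ω
Parallel: Z = Z₁Z₂/(Z₁+Z₂), |Z| = 1779 Ω, ∠Z = 62.61°

62.61°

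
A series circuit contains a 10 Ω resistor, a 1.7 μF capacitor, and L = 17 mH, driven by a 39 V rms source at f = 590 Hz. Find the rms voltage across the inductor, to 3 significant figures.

ω = 2πf = 3707 rad/s
X_L = ωL = 63.0 Ω
X_C = 1/(ωC) = 159 Ω
Net reactance X = X_L − X_C = -95.7 Ω
Z = 10.0 − j95.7 Ω
|Z| = √(10.0² + 95.7²) = 96.2 Ω
I = V/|Z| = 405 mA
V_L = I·|Z_L| = 0.405 × 63.0 = 25.6 V

25.6 V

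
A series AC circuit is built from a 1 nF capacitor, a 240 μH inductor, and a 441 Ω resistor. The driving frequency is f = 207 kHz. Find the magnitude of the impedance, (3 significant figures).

635 Ω

ω = 2πf = 1.301e+06 rad/s
X_L = ωL = 312 Ω
X_C = 1/(ωC) = 769 Ω
Net reactance X = X_L − X_C = -457 Ω
Z = 441 − j457 Ω
|Z| = √(441² + 457²) = 635 Ω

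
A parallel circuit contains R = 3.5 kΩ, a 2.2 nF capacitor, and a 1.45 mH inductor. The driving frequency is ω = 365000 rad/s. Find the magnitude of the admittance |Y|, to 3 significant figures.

X_L = ωL = 529 Ω
X_C = 1/(ωC) = 1250 Ω
Parallel: admittances add. Y = 1/R + 1/(jωL) + jωC
Y = (0.000286 − j0.00109) S
|Y| = 0.00112 S → |Z| = 1/|Y| = 890 Ω, ∠Z = −∠Y = 75.3°

1.12 mS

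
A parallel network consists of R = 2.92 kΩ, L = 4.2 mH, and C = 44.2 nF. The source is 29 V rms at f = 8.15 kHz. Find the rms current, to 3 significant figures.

ω = 2πf = 51210 rad/s
X_L = ωL = 215 Ω
X_C = 1/(ωC) = 442 Ω
Parallel: admittances add. Y = 1/R + 1/(jωL) + jωC
Y = (0.000342 − j0.00239) S
|Y| = 0.00241 S → |Z| = 1/|Y| = 415 Ω, ∠Z = −∠Y = 81.8°
I = V/|Z| = 29/415 = 69.9 mA

69.9 mA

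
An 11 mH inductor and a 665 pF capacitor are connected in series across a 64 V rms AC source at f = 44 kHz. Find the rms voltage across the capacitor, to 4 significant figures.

145.2 V

ω = 2πf = 276500 rad/s
X_L = ωL = 3041 Ω
X_C = 1/(ωC) = 5439 Ω
Net reactance X = X_L − X_C = -2398 Ω
Z = − j2398 Ω
|Z| = √(0² + 2398²) = 2398 Ω
I = V/|Z| = 26.69 mA
V_C = I·|Z_C| = 0.02669 × 5439 = 145.2 V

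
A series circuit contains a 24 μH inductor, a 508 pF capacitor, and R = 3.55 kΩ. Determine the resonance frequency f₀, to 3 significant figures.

1.44 MHz

ω₀ = 1/√(LC) = 1/√(2.4e-05 × 5.08e-10) = 9.057e+06 rad/s
f₀ = ω₀/(2π) = 1.44 MHz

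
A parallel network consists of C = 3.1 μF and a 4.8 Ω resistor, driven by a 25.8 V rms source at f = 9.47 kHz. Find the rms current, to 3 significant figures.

ω = 2πf = 59500 rad/s
X_C = 1/(ωC) = 5.42 Ω
Parallel: admittances add. Y = 1/R + jωC
Y = (0.208 + j0.184) S
|Y| = 0.278 S → |Z| = 1/|Y| = 3.59 Ω, ∠Z = −∠Y = -41.5°
I = V/|Z| = 25.8/3.59 = 7.18 A

7.18 A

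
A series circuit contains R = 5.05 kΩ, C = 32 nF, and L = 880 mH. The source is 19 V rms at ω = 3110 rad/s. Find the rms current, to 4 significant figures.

X_L = ωL = 2737 Ω
X_C = 1/(ωC) = 10050 Ω
Net reactance X = X_L − X_C = -7311 Ω
Z = 5050 − j7311 Ω
|Z| = √(5050² + 7311²) = 8886 Ω
I = V/|Z| = 19/8886 = 2.138 mA

2.138 mA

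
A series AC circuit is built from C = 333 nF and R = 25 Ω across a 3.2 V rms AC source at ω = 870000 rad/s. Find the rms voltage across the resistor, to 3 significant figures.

X_C = 1/(ωC) = 3.45 Ω
Z = 25.0 − j3.45 Ω
|Z| = √(25.0² + 3.45²) = 25.2 Ω
I = V/|Z| = 127 mA
V_R = I·|Z_R| = 0.127 × 25.0 = 3.17 V

3.17 V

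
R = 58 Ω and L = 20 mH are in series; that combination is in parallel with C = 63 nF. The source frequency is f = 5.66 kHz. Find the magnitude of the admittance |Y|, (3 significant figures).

851 μS

ω = 2πf = 35560 rad/s
X_L = ωL = 711 Ω
X_C = 1/(ωC) = 446 Ω
Branch 1 (R+jX_L): Z₁ = 58.0 + j711 Ω, |Z₁| = 714 Ω
Branch 2 (−jX_C): Z₂ = −j446 Ω
Parallel: Z = Z₁Z₂/(Z₁+Z₂), |Z| = 1170 Ω, ∠Z = -82.3°
|Y| = 1/|Z| = 851 μS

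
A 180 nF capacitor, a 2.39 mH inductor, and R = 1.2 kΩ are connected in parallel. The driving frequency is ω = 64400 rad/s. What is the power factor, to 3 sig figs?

0.161

X_L = ωL = 154 Ω
X_C = 1/(ωC) = 86.3 Ω
Parallel: admittances add. Y = 1/R + 1/(jωL) + jωC
Y = (0.000833 + j0.00509) S
|Y| = 0.00516 S → |Z| = 1/|Y| = 194 Ω, ∠Z = −∠Y = -80.7°
cos φ = cos(-80.7°) = 0.161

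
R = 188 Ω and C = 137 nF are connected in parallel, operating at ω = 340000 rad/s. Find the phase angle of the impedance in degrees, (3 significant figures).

X_C = 1/(ωC) = 21.5 Ω
Parallel: admittances add. Y = 1/R + jωC
Y = (0.00532 + j0.0466) S
|Y| = 0.0469 S → |Z| = 1/|Y| = 21.3 Ω, ∠Z = −∠Y = -83.5°

-83.5°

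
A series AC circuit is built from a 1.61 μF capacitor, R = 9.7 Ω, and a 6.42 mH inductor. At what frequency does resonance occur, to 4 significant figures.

1.565 kHz

ω₀ = 1/√(LC) = 1/√(0.00642 × 1.61e-06) = 9836 rad/s
f₀ = ω₀/(2π) = 1.565 kHz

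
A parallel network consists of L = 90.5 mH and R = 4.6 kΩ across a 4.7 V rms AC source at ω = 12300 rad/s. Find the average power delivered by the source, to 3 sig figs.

X_L = ωL = 1110 Ω
Parallel: admittances add. Y = 1/R + 1/(jωL)
Y = (0.000217 − j0.000898) S
|Y| = 0.000924 S → |Z| = 1/|Y| = 1080 Ω, ∠Z = −∠Y = 76.4°
I = V/|Z| = 4.34 mA
P = VI cos φ = 4.7 × 0.00434 × cos(76.4°) = 4.80 mW

4.80 mW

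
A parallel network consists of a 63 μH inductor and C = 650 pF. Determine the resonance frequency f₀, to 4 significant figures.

ω₀ = 1/√(LC) = 1/√(6.3e-05 × 6.5e-10) = 4.942e+06 rad/s
f₀ = ω₀/(2π) = 786.5 kHz

786.5 kHz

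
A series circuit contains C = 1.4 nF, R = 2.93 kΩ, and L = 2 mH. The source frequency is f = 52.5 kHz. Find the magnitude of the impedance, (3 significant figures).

3290 Ω

ω = 2πf = 329900 rad/s
X_L = ωL = 660 Ω
X_C = 1/(ωC) = 2170 Ω
Net reactance X = X_L − X_C = -1510 Ω
Z = 2930 − j1510 Ω
|Z| = √(2930² + 1510²) = 3290 Ω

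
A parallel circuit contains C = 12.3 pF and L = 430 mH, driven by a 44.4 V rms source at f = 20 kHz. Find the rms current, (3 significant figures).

ω = 2πf = 125700 rad/s
X_L = ωL = 54000 Ω
X_C = 1/(ωC) = 647000 Ω
Parallel: admittances add. Y = 1/(jωL) + jωC
Y = (0 − j1.7e-05) S
|Y| = 1.7e-05 S → |Z| = 1/|Y| = 59000 Ω, ∠Z = −∠Y = 90.0°
I = V/|Z| = 44.4/59000 = 753 μA

753 μA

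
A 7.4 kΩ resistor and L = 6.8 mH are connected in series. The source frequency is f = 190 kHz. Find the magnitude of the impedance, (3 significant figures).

ω = 2πf = 1.194e+06 rad/s
X_L = ωL = 8120 Ω
Z = 7400 + j8120 Ω
|Z| = √(7400² + 8120²) = 11000 Ω

11000 Ω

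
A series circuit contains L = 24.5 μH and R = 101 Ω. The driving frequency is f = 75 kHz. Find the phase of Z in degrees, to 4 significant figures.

6.521°

ω = 2πf = 471200 rad/s
X_L = ωL = 11.55 Ω
Z = 101.0 + j11.55 Ω
|Z| = √(101.0² + 11.55²) = 101.7 Ω
∠Z = arctan(11.55/101.0) = 6.521°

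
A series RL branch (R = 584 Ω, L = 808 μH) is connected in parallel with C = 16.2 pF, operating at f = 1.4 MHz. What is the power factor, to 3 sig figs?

0.972

ω = 2πf = 8.796e+06 rad/s
X_L = ωL = 7110 Ω
X_C = 1/(ωC) = 7020 Ω
Branch 1 (R+jX_L): Z₁ = 584 + j7110 Ω, |Z₁| = 7130 Ω
Branch 2 (−jX_C): Z₂ = −j7020 Ω
Parallel: Z = Z₁Z₂/(Z₁+Z₂), |Z| = 84700 Ω, ∠Z = -13.5°
cos φ = cos(-13.5°) = 0.972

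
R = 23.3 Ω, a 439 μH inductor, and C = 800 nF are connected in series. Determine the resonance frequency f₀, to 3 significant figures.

8.49 kHz

ω₀ = 1/√(LC) = 1/√(0.000439 × 8e-07) = 53360 rad/s
f₀ = ω₀/(2π) = 8.49 kHz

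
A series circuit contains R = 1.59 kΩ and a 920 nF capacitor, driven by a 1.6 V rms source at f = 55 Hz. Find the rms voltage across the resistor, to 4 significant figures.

0.7218 V

ω = 2πf = 345.6 rad/s
X_C = 1/(ωC) = 3145 Ω
Z = 1590 − j3145 Ω
|Z| = √(1590² + 3145²) = 3524 Ω
I = V/|Z| = 454.0 μA
V_R = I·|Z_R| = 0.0004540 × 1590 = 0.7218 V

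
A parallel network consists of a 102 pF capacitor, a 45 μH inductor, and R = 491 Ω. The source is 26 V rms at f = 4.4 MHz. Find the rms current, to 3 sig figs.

ω = 2πf = 2.765e+07 rad/s
X_L = ωL = 1240 Ω
X_C = 1/(ωC) = 355 Ω
Parallel: admittances add. Y = 1/R + 1/(jωL) + jωC
Y = (0.00204 + j0.00202) S
|Y| = 0.00287 S → |Z| = 1/|Y| = 349 Ω, ∠Z = −∠Y = -44.7°
I = V/|Z| = 26/349 = 74.5 mA

74.5 mA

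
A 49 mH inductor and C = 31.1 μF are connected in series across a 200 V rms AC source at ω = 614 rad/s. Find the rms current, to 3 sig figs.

8.98 A

X_L = ωL = 30.1 Ω
X_C = 1/(ωC) = 52.4 Ω
Net reactance X = X_L − X_C = -22.3 Ω
Z = − j22.3 Ω
|Z| = √(0² + 22.3²) = 22.3 Ω
I = V/|Z| = 200/22.3 = 8.98 A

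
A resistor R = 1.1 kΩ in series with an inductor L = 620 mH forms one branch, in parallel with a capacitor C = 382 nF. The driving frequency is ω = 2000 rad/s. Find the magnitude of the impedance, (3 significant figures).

1970 Ω

X_L = ωL = 1240 Ω
X_C = 1/(ωC) = 1310 Ω
Branch 1 (R+jX_L): Z₁ = 1100 + j1240 Ω, |Z₁| = 1660 Ω
Branch 2 (−jX_C): Z₂ = −j1310 Ω
Parallel: Z = Z₁Z₂/(Z₁+Z₂), |Z| = 1970 Ω, ∠Z = -38.0°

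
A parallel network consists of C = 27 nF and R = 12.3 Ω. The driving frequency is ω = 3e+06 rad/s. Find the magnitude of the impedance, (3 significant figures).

8.71 Ω

X_C = 1/(ωC) = 12.3 Ω
Parallel: admittances add. Y = 1/R + jωC
Y = (0.0813 + j0.0810) S
|Y| = 0.115 S → |Z| = 1/|Y| = 8.71 Ω, ∠Z = −∠Y = -44.9°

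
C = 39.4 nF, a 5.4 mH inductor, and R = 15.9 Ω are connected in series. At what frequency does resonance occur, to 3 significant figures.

10.9 kHz

ω₀ = 1/√(LC) = 1/√(0.0054 × 3.94e-08) = 68560 rad/s
f₀ = ω₀/(2π) = 10.9 kHz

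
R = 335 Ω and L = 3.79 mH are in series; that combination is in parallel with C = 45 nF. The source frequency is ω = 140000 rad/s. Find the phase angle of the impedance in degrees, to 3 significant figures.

X_L = ωL = 531 Ω
X_C = 1/(ωC) = 159 Ω
Branch 1 (R+jX_L): Z₁ = 335 + j531 Ω, |Z₁| = 628 Ω
Branch 2 (−jX_C): Z₂ = −j159 Ω
Parallel: Z = Z₁Z₂/(Z₁+Z₂), |Z| = 199 Ω, ∠Z = -80.3°

-80.3°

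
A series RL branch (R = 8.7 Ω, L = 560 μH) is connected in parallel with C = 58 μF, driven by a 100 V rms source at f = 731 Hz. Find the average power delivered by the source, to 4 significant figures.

1.057 kW

ω = 2πf = 4593 rad/s
X_L = ωL = 2.572 Ω
X_C = 1/(ωC) = 3.754 Ω
Branch 1 (R+jX_L): Z₁ = 8.700 + j2.572 Ω, |Z₁| = 9.072 Ω
Branch 2 (−jX_C): Z₂ = −j3.754 Ω
Parallel: Z = Z₁Z₂/(Z₁+Z₂), |Z| = 3.879 Ω, ∠Z = -65.79°
I = V/|Z| = 25.78 A
P = VI cos φ = 100 × 25.78 × cos(-65.79°) = 1.057 kW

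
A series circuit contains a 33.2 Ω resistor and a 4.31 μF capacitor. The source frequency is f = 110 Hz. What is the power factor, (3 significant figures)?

ω = 2πf = 691.2 rad/s
X_C = 1/(ωC) = 336 Ω
Z = 33.2 − j336 Ω
|Z| = √(33.2² + 336²) = 337 Ω
∠Z = arctan(-336/33.2) = -84.4°
cos φ = cos(-84.4°) = 0.0984

0.0984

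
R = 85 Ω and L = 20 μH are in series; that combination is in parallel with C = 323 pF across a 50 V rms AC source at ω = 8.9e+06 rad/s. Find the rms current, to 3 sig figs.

X_L = ωL = 178 Ω
X_C = 1/(ωC) = 348 Ω
Branch 1 (R+jX_L): Z₁ = 85.0 + j178 Ω, |Z₁| = 197 Ω
Branch 2 (−jX_C): Z₂ = −j348 Ω
Parallel: Z = Z₁Z₂/(Z₁+Z₂), |Z| = 361 Ω, ∠Z = 37.9°
I = V/|Z| = 50/361 = 138 mA

138 mA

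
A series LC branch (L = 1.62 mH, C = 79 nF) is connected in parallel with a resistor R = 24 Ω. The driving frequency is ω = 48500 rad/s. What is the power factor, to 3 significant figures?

X_L = ωL = 78.6 Ω
X_C = 1/(ωC) = 261 Ω
Branch 1: Z₁ = R = 24.0 Ω
Branch 2 (series LC): Z₂ = j(X_L − X_C) = −j182 Ω
Parallel: Z = Z₁Z₂/(Z₁+Z₂), |Z| = 23.8 Ω, ∠Z = -7.49°
cos φ = cos(-7.49°) = 0.991

0.991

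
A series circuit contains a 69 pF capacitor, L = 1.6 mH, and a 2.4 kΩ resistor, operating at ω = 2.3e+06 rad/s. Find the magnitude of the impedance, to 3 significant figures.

3550 Ω

X_L = ωL = 3680 Ω
X_C = 1/(ωC) = 6300 Ω
Net reactance X = X_L − X_C = -2620 Ω
Z = 2400 − j2620 Ω
|Z| = √(2400² + 2620²) = 3550 Ω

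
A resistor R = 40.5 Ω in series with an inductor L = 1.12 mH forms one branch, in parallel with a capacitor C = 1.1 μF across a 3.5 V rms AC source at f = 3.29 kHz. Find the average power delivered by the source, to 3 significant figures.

ω = 2πf = 20670 rad/s
X_L = ωL = 23.2 Ω
X_C = 1/(ωC) = 44.0 Ω
Branch 1 (R+jX_L): Z₁ = 40.5 + j23.2 Ω, |Z₁| = 46.7 Ω
Branch 2 (−jX_C): Z₂ = −j44.0 Ω
Parallel: Z = Z₁Z₂/(Z₁+Z₂), |Z| = 45.0 Ω, ∠Z = -33.0°
I = V/|Z| = 77.7 mA
P = VI cos φ = 3.5 × 0.0777 × cos(-33.0°) = 228 mW

228 mW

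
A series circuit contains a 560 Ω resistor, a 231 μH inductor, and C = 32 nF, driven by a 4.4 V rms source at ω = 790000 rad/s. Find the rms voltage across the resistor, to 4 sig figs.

X_L = ωL = 182.5 Ω
X_C = 1/(ωC) = 39.56 Ω
Net reactance X = X_L − X_C = 142.9 Ω
Z = 560.0 + j142.9 Ω
|Z| = √(560.0² + 142.9²) = 578.0 Ω
I = V/|Z| = 7.613 mA
V_R = I·|Z_R| = 0.007613 × 560.0 = 4.263 V

4.263 V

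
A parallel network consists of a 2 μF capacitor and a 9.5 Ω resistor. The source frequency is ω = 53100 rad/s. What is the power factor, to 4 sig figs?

X_C = 1/(ωC) = 9.416 Ω
Parallel: admittances add. Y = 1/R + jωC
Y = (0.1053 + j0.1062) S
|Y| = 0.1495 S → |Z| = 1/|Y| = 6.688 Ω, ∠Z = −∠Y = -45.25°
cos φ = cos(-45.25°) = 0.7040

0.7040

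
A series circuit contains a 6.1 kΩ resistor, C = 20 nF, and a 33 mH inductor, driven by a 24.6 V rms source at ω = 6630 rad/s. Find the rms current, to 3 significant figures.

2.58 mA

X_L = ωL = 219 Ω
X_C = 1/(ωC) = 7540 Ω
Net reactance X = X_L − X_C = -7320 Ω
Z = 6100 − j7320 Ω
|Z| = √(6100² + 7320²) = 9530 Ω
I = V/|Z| = 24.6/9530 = 2.58 mA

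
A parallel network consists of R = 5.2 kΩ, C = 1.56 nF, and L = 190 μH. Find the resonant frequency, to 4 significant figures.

292.3 kHz

ω₀ = 1/√(LC) = 1/√(0.00019 × 1.56e-09) = 1.837e+06 rad/s
f₀ = ω₀/(2π) = 292.3 kHz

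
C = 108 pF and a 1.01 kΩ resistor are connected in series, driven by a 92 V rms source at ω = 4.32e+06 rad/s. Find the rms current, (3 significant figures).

38.8 mA

X_C = 1/(ωC) = 2140 Ω
Z = 1010 − j2140 Ω
|Z| = √(1010² + 2140²) = 2370 Ω
I = V/|Z| = 92/2370 = 38.8 mA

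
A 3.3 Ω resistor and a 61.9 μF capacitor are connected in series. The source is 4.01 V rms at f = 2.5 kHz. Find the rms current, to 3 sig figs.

1.16 A

ω = 2πf = 15710 rad/s
X_C = 1/(ωC) = 1.03 Ω
Z = 3.30 − j1.03 Ω
|Z| = √(3.30² + 1.03²) = 3.46 Ω
I = V/|Z| = 4.01/3.46 = 1.16 A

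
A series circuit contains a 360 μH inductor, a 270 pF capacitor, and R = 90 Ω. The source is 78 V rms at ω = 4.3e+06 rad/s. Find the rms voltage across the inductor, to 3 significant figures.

174 V

X_L = ωL = 1550 Ω
X_C = 1/(ωC) = 861 Ω
Net reactance X = X_L − X_C = 687 Ω
Z = 90.0 + j687 Ω
|Z| = √(90.0² + 687²) = 693 Ω
I = V/|Z| = 113 mA
V_L = I·|Z_L| = 0.113 × 1550 = 174 V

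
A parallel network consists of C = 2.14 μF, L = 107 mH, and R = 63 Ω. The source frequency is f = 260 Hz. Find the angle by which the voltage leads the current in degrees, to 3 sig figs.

7.98°

ω = 2πf = 1634 rad/s
X_L = ωL = 175 Ω
X_C = 1/(ωC) = 286 Ω
Parallel: admittances add. Y = 1/R + 1/(jωL) + jωC
Y = (0.0159 − j0.00222) S
|Y| = 0.0160 S → |Z| = 1/|Y| = 62.4 Ω, ∠Z = −∠Y = 7.98°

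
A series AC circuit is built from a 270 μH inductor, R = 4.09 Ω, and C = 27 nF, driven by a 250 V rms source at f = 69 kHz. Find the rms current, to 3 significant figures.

ω = 2πf = 433500 rad/s
X_L = ωL = 117 Ω
X_C = 1/(ωC) = 85.4 Ω
Net reactance X = X_L − X_C = 31.6 Ω
Z = 4.09 + j31.6 Ω
|Z| = √(4.09² + 31.6²) = 31.9 Ω
I = V/|Z| = 250/31.9 = 7.84 A

7.84 A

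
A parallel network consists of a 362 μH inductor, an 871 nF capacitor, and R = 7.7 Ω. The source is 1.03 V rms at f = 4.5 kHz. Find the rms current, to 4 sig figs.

ω = 2πf = 28270 rad/s
X_L = ωL = 10.24 Ω
X_C = 1/(ωC) = 40.61 Ω
Parallel: admittances add. Y = 1/R + 1/(jωL) + jωC
Y = (0.1299 − j0.07307) S
|Y| = 0.1490 S → |Z| = 1/|Y| = 6.711 Ω, ∠Z = −∠Y = 29.37°
I = V/|Z| = 1.03/6.711 = 153.5 mA

153.5 mA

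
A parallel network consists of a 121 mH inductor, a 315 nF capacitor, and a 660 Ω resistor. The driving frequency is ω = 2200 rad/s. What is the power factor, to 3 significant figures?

X_L = ωL = 266 Ω
X_C = 1/(ωC) = 1440 Ω
Parallel: admittances add. Y = 1/R + 1/(jωL) + jωC
Y = (0.00152 − j0.00306) S
|Y| = 0.00342 S → |Z| = 1/|Y| = 293 Ω, ∠Z = −∠Y = 63.7°
cos φ = cos(63.7°) = 0.443

0.443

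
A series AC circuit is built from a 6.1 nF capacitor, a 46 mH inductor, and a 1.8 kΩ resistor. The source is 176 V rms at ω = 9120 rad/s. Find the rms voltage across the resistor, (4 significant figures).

17.95 V

X_L = ωL = 419.5 Ω
X_C = 1/(ωC) = 17980 Ω
Net reactance X = X_L − X_C = -17560 Ω
Z = 1800 − j17560 Ω
|Z| = √(1800² + 17560²) = 17650 Ω
I = V/|Z| = 9.973 mA
V_R = I·|Z_R| = 0.009973 × 1800 = 17.95 V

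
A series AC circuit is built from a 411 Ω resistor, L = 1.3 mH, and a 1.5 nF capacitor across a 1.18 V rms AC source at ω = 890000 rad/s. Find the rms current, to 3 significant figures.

2.04 mA

X_L = ωL = 1160 Ω
X_C = 1/(ωC) = 749 Ω
Net reactance X = X_L − X_C = 408 Ω
Z = 411 + j408 Ω
|Z| = √(411² + 408²) = 579 Ω
I = V/|Z| = 1.18/579 = 2.04 mA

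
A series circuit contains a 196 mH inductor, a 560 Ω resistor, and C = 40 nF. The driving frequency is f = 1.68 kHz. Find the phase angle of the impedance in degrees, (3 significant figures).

-28.1°

ω = 2πf = 10560 rad/s
X_L = ωL = 2070 Ω
X_C = 1/(ωC) = 2370 Ω
Net reactance X = X_L − X_C = -299 Ω
Z = 560 − j299 Ω
|Z| = √(560² + 299²) = 635 Ω
∠Z = arctan(-299/560) = -28.1°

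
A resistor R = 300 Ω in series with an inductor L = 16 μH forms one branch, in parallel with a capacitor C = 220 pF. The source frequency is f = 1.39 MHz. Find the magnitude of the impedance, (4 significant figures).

355.4 Ω

ω = 2πf = 8.734e+06 rad/s
X_L = ωL = 139.7 Ω
X_C = 1/(ωC) = 520.5 Ω
Branch 1 (R+jX_L): Z₁ = 300.0 + j139.7 Ω, |Z₁| = 330.9 Ω
Branch 2 (−jX_C): Z₂ = −j520.5 Ω
Parallel: Z = Z₁Z₂/(Z₁+Z₂), |Z| = 355.4 Ω, ∠Z = -13.26°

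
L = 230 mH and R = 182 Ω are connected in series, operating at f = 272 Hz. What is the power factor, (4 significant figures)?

ω = 2πf = 1709 rad/s
X_L = ωL = 393.1 Ω
Z = 182.0 + j393.1 Ω
|Z| = √(182.0² + 393.1²) = 433.2 Ω
∠Z = arctan(393.1/182.0) = 65.16°
cos φ = cos(65.16°) = 0.4202

0.4202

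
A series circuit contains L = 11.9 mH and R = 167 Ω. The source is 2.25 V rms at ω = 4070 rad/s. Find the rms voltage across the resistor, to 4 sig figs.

X_L = ωL = 48.43 Ω
Z = 167.0 + j48.43 Ω
|Z| = √(167.0² + 48.43²) = 173.9 Ω
I = V/|Z| = 12.94 mA
V_R = I·|Z_R| = 0.01294 × 167.0 = 2.161 V

2.161 V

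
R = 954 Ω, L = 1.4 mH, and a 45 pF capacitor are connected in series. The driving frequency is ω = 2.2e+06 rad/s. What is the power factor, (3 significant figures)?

0.135

X_L = ωL = 3080 Ω
X_C = 1/(ωC) = 10100 Ω
Net reactance X = X_L − X_C = -7020 Ω
Z = 954 − j7020 Ω
|Z| = √(954² + 7020²) = 7090 Ω
∠Z = arctan(-7020/954) = -82.3°
cos φ = cos(-82.3°) = 0.135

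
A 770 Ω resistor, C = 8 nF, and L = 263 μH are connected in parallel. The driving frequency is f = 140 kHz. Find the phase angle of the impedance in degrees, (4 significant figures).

ω = 2πf = 879600 rad/s
X_L = ωL = 231.3 Ω
X_C = 1/(ωC) = 142.1 Ω
Parallel: admittances add. Y = 1/R + 1/(jωL) + jωC
Y = (0.001299 + j0.002715) S
|Y| = 0.003009 S → |Z| = 1/|Y| = 332.3 Ω, ∠Z = −∠Y = -64.43°

-64.43°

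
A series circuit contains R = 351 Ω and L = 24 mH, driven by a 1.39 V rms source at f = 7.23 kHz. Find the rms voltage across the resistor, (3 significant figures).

0.426 V

ω = 2πf = 45430 rad/s
X_L = ωL = 1090 Ω
Z = 351 + j1090 Ω
|Z| = √(351² + 1090²) = 1150 Ω
I = V/|Z| = 1.21 mA
V_R = I·|Z_R| = 0.00121 × 351 = 0.426 V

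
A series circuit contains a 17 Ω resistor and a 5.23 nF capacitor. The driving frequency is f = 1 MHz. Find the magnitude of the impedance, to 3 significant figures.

34.9 Ω

ω = 2πf = 6.283e+06 rad/s
X_C = 1/(ωC) = 30.4 Ω
Z = 17.0 − j30.4 Ω
|Z| = √(17.0² + 30.4²) = 34.9 Ω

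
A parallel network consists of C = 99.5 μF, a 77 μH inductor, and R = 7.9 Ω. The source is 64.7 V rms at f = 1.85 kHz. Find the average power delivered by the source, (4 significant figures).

ω = 2πf = 11620 rad/s
X_L = ωL = 0.8950 Ω
X_C = 1/(ωC) = 0.8646 Ω
Parallel: admittances add. Y = 1/R + 1/(jωL) + jωC
Y = (0.1266 + j0.03931) S
|Y| = 0.1325 S → |Z| = 1/|Y| = 7.545 Ω, ∠Z = −∠Y = -17.25°
I = V/|Z| = 8.576 A
P = VI cos φ = 64.7 × 8.576 × cos(-17.25°) = 529.9 W

529.9 W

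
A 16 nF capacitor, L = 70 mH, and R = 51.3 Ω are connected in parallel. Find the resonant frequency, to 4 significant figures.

4.756 kHz

ω₀ = 1/√(LC) = 1/√(0.07 × 1.6e-08) = 29880 rad/s
f₀ = ω₀/(2π) = 4.756 kHz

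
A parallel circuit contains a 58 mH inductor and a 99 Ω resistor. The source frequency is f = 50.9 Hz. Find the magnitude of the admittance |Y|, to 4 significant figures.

ω = 2πf = 319.8 rad/s
X_L = ωL = 18.55 Ω
Parallel: admittances add. Y = 1/R + 1/(jωL)
Y = (0.01010 − j0.05391) S
|Y| = 0.05485 S → |Z| = 1/|Y| = 18.23 Ω, ∠Z = −∠Y = 79.39°

54.85 mS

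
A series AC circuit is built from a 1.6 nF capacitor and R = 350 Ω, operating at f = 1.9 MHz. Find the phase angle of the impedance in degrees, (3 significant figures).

-8.51°

ω = 2πf = 1.194e+07 rad/s
X_C = 1/(ωC) = 52.4 Ω
Z = 350 − j52.4 Ω
|Z| = √(350² + 52.4²) = 354 Ω
∠Z = arctan(-52.4/350) = -8.51°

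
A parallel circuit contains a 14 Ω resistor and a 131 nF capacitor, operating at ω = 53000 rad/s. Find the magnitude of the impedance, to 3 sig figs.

X_C = 1/(ωC) = 144 Ω
Parallel: admittances add. Y = 1/R + jωC
Y = (0.0714 + j0.00694) S
|Y| = 0.0718 S → |Z| = 1/|Y| = 13.9 Ω, ∠Z = −∠Y = -5.55°

13.9 Ω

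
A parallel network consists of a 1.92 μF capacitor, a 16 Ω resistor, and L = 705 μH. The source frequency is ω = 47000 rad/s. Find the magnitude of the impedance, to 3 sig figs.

11.5 Ω

X_L = ωL = 33.1 Ω
X_C = 1/(ωC) = 11.1 Ω
Parallel: admittances add. Y = 1/R + 1/(jωL) + jωC
Y = (0.0625 + j0.0601) S
|Y| = 0.0867 S → |Z| = 1/|Y| = 11.5 Ω, ∠Z = −∠Y = -43.9°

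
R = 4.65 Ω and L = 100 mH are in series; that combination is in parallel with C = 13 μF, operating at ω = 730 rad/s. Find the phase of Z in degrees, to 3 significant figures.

X_L = ωL = 73.0 Ω
X_C = 1/(ωC) = 105 Ω
Branch 1 (R+jX_L): Z₁ = 4.65 + j73.0 Ω, |Z₁| = 73.1 Ω
Branch 2 (−jX_C): Z₂ = −j105 Ω
Parallel: Z = Z₁Z₂/(Z₁+Z₂), |Z| = 236 Ω, ∠Z = 78.2°

78.2°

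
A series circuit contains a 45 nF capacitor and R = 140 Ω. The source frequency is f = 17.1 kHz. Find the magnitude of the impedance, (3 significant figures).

ω = 2πf = 107400 rad/s
X_C = 1/(ωC) = 207 Ω
Z = 140 − j207 Ω
|Z| = √(140² + 207²) = 250 Ω

250 Ω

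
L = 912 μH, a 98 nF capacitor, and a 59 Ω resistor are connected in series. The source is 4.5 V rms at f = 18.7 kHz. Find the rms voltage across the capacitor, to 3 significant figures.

ω = 2πf = 117500 rad/s
X_L = ωL = 107 Ω
X_C = 1/(ωC) = 86.8 Ω
Net reactance X = X_L − X_C = 20.3 Ω
Z = 59.0 + j20.3 Ω
|Z| = √(59.0² + 20.3²) = 62.4 Ω
I = V/|Z| = 72.1 mA
V_C = I·|Z_C| = 0.0721 × 86.8 = 6.26 V

6.26 V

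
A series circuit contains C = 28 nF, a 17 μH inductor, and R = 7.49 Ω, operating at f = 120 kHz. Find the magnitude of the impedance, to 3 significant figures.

35.4 Ω

ω = 2πf = 754000 rad/s
X_L = ωL = 12.8 Ω
X_C = 1/(ωC) = 47.4 Ω
Net reactance X = X_L − X_C = -34.5 Ω
Z = 7.49 − j34.5 Ω
|Z| = √(7.49² + 34.5²) = 35.4 Ω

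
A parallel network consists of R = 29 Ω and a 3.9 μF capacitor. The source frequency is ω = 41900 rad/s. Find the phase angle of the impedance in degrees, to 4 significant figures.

X_C = 1/(ωC) = 6.120 Ω
Parallel: admittances add. Y = 1/R + jωC
Y = (0.03448 + j0.1634) S
|Y| = 0.1670 S → |Z| = 1/|Y| = 5.988 Ω, ∠Z = −∠Y = -78.08°

-78.08°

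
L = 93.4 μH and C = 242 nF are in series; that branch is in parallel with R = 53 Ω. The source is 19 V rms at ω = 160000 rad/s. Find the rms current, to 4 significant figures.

1.782 A

X_L = ωL = 14.94 Ω
X_C = 1/(ωC) = 25.83 Ω
Branch 1: Z₁ = R = 53.00 Ω
Branch 2 (series LC): Z₂ = j(X_L − X_C) = −j10.88 Ω
Parallel: Z = Z₁Z₂/(Z₁+Z₂), |Z| = 10.66 Ω, ∠Z = -78.40°
I = V/|Z| = 19/10.66 = 1.782 A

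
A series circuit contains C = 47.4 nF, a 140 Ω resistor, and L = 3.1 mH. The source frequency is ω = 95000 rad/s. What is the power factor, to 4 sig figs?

0.8882

X_L = ωL = 294.5 Ω
X_C = 1/(ωC) = 222.1 Ω
Net reactance X = X_L − X_C = 72.43 Ω
Z = 140.0 + j72.43 Ω
|Z| = √(140.0² + 72.43²) = 157.6 Ω
∠Z = arctan(72.43/140.0) = 27.35°
cos φ = cos(27.35°) = 0.8882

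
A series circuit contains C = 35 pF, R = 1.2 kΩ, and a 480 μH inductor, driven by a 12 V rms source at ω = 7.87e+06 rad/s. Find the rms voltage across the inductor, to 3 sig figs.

37.5 V

X_L = ωL = 3780 Ω
X_C = 1/(ωC) = 3630 Ω
Net reactance X = X_L − X_C = 147 Ω
Z = 1200 + j147 Ω
|Z| = √(1200² + 147²) = 1210 Ω
I = V/|Z| = 9.93 mA
V_L = I·|Z_L| = 0.00993 × 3780 = 37.5 V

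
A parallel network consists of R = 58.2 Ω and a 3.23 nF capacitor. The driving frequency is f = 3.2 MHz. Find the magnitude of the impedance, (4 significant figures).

ω = 2πf = 2.011e+07 rad/s
X_C = 1/(ωC) = 15.40 Ω
Parallel: admittances add. Y = 1/R + jωC
Y = (0.01718 + j0.06494) S
|Y| = 0.06718 S → |Z| = 1/|Y| = 14.89 Ω, ∠Z = −∠Y = -75.18°

14.89 Ω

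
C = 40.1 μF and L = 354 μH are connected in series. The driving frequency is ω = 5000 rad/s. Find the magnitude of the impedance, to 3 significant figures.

X_L = ωL = 1.77 Ω
X_C = 1/(ωC) = 4.99 Ω
Net reactance X = X_L − X_C = -3.22 Ω
Z = − j3.22 Ω
|Z| = √(0² + 3.22²) = 3.22 Ω

3.22 Ω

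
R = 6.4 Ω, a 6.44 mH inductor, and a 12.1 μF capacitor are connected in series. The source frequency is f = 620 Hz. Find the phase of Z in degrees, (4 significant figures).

ω = 2πf = 3896 rad/s
X_L = ωL = 25.09 Ω
X_C = 1/(ωC) = 21.22 Ω
Net reactance X = X_L − X_C = 3.873 Ω
Z = 6.400 + j3.873 Ω
|Z| = √(6.400² + 3.873²) = 7.480 Ω
∠Z = arctan(3.873/6.400) = 31.18°

31.18°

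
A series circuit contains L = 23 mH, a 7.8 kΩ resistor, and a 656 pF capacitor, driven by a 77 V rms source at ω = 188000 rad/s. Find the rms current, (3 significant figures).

8.88 mA

X_L = ωL = 4320 Ω
X_C = 1/(ωC) = 8110 Ω
Net reactance X = X_L − X_C = -3780 Ω
Z = 7800 − j3780 Ω
|Z| = √(7800² + 3780²) = 8670 Ω
I = V/|Z| = 77/8670 = 8.88 mA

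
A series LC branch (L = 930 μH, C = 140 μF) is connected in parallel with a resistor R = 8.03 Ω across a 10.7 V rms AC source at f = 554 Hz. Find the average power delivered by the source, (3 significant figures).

ω = 2πf = 3481 rad/s
X_L = ωL = 3.24 Ω
X_C = 1/(ωC) = 2.05 Ω
Branch 1: Z₁ = R = 8.03 Ω
Branch 2 (series LC): Z₂ = j(X_L − X_C) = j1.19 Ω
Parallel: Z = Z₁Z₂/(Z₁+Z₂), |Z| = 1.17 Ω, ∠Z = 81.6°
I = V/|Z| = 9.13 A
P = VI cos φ = 10.7 × 9.13 × cos(81.6°) = 14.3 W

14.3 W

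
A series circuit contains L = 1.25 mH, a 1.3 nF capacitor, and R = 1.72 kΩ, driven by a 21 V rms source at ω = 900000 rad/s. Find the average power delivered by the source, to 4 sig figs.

X_L = ωL = 1125 Ω
X_C = 1/(ωC) = 854.7 Ω
Net reactance X = X_L − X_C = 270.3 Ω
Z = 1720 + j270.3 Ω
|Z| = √(1720² + 270.3²) = 1741 Ω
∠Z = arctan(270.3/1720) = 8.931°
I = V/|Z| = 12.06 mA
P = VI cos φ = 21 × 0.01206 × cos(8.931°) = 250.2 mW

250.2 mW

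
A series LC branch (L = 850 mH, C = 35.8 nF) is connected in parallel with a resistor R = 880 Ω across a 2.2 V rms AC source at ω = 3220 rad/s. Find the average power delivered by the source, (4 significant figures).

5.500 mW

X_L = ωL = 2737 Ω
X_C = 1/(ωC) = 8675 Ω
Branch 1: Z₁ = R = 880.0 Ω
Branch 2 (series LC): Z₂ = j(X_L − X_C) = −j5938 Ω
Parallel: Z = Z₁Z₂/(Z₁+Z₂), |Z| = 870.5 Ω, ∠Z = -8.430°
I = V/|Z| = 2.527 mA
P = VI cos φ = 2.2 × 0.002527 × cos(-8.430°) = 5.500 mW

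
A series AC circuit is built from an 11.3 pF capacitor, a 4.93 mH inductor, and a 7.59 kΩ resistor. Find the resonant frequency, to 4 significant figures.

674.3 kHz

ω₀ = 1/√(LC) = 1/√(0.00493 × 1.13e-11) = 4.237e+06 rad/s
f₀ = ω₀/(2π) = 674.3 kHz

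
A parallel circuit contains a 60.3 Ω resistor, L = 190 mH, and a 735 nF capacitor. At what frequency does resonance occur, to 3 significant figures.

ω₀ = 1/√(LC) = 1/√(0.19 × 7.35e-07) = 2676 rad/s
f₀ = ω₀/(2π) = 426 Hz

426 Hz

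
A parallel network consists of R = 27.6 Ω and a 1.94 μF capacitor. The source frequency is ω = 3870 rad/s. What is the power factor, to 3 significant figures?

X_C = 1/(ωC) = 133 Ω
Parallel: admittances add. Y = 1/R + jωC
Y = (0.0362 + j0.00751) S
|Y| = 0.0370 S → |Z| = 1/|Y| = 27.0 Ω, ∠Z = −∠Y = -11.7°
cos φ = cos(-11.7°) = 0.979

0.979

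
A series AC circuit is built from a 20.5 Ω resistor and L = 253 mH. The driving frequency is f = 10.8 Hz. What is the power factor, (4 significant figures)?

0.7667

ω = 2πf = 67.86 rad/s
X_L = ωL = 17.17 Ω
Z = 20.50 + j17.17 Ω
|Z| = √(20.50² + 17.17²) = 26.74 Ω
∠Z = arctan(17.17/20.50) = 39.95°
cos φ = cos(39.95°) = 0.7667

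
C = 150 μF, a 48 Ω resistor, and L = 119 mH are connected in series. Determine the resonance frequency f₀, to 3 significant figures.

37.7 Hz

ω₀ = 1/√(LC) = 1/√(0.119 × 0.00015) = 236.7 rad/s
f₀ = ω₀/(2π) = 37.7 Hz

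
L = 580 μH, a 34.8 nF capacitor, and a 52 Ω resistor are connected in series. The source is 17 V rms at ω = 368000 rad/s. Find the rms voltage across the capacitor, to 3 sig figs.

X_L = ωL = 213 Ω
X_C = 1/(ωC) = 78.1 Ω
Net reactance X = X_L − X_C = 135 Ω
Z = 52.0 + j135 Ω
|Z| = √(52.0² + 135²) = 145 Ω
I = V/|Z| = 117 mA
V_C = I·|Z_C| = 0.117 × 78.1 = 9.15 V

9.15 V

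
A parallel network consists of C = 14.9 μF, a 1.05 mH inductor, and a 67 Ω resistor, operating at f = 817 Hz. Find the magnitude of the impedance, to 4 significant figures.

9.086 Ω

ω = 2πf = 5133 rad/s
X_L = ωL = 5.390 Ω
X_C = 1/(ωC) = 13.07 Ω
Parallel: admittances add. Y = 1/R + 1/(jωL) + jωC
Y = (0.01493 − j0.1090) S
|Y| = 0.1101 S → |Z| = 1/|Y| = 9.086 Ω, ∠Z = −∠Y = 82.21°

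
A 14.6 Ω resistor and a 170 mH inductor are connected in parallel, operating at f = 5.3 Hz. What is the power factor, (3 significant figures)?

ω = 2πf = 33.30 rad/s
X_L = ωL = 5.66 Ω
Parallel: admittances add. Y = 1/R + 1/(jωL)
Y = (0.0685 − j0.177) S
|Y| = 0.189 S → |Z| = 1/|Y| = 5.28 Ω, ∠Z = −∠Y = 68.8°
cos φ = cos(68.8°) = 0.362

0.362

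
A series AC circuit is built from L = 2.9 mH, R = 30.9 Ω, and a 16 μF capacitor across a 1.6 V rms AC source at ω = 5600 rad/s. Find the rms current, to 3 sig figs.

X_L = ωL = 16.2 Ω
X_C = 1/(ωC) = 11.2 Ω
Net reactance X = X_L − X_C = 5.08 Ω
Z = 30.9 + j5.08 Ω
|Z| = √(30.9² + 5.08²) = 31.3 Ω
I = V/|Z| = 1.6/31.3 = 51.1 mA

51.1 mA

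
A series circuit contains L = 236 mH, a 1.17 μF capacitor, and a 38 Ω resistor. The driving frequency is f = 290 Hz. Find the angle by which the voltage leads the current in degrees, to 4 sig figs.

-45.78°

ω = 2πf = 1822 rad/s
X_L = ωL = 430.0 Ω
X_C = 1/(ωC) = 469.1 Ω
Net reactance X = X_L − X_C = -39.05 Ω
Z = 38.00 − j39.05 Ω
|Z| = √(38.00² + 39.05²) = 54.49 Ω
∠Z = arctan(-39.05/38.00) = -45.78°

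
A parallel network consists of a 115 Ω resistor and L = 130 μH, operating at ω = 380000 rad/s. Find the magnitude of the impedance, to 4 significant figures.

45.39 Ω

X_L = ωL = 49.40 Ω
Parallel: admittances add. Y = 1/R + 1/(jωL)
Y = (0.008696 − j0.02024) S
|Y| = 0.02203 S → |Z| = 1/|Y| = 45.39 Ω, ∠Z = −∠Y = 66.75°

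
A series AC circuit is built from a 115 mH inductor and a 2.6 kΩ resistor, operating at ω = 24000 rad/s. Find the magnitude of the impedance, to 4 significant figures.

3792 Ω

X_L = ωL = 2760 Ω
Z = 2600 + j2760 Ω
|Z| = √(2600² + 2760²) = 3792 Ω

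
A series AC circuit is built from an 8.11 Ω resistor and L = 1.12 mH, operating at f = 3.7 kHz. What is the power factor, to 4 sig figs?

ω = 2πf = 23250 rad/s
X_L = ωL = 26.04 Ω
Z = 8.110 + j26.04 Ω
|Z| = √(8.110² + 26.04²) = 27.27 Ω
∠Z = arctan(26.04/8.110) = 72.70°
cos φ = cos(72.70°) = 0.2974

0.2974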